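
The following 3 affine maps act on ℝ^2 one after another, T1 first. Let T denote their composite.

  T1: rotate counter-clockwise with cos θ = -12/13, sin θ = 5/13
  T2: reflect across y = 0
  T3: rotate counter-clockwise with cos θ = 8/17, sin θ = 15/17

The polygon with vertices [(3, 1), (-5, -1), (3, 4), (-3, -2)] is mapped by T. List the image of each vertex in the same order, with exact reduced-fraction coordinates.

T1 rotate counter-clockwise with cos θ = -12/13, sin θ = 5/13: (3, 1) → (-41/13, 3/13); (-5, -1) → (5, -1); (3, 4) → (-56/13, -33/13); (-3, -2) → (46/13, 9/13)
T2 reflect across y = 0: (-41/13, 3/13) → (-41/13, -3/13); (5, -1) → (5, 1); (-56/13, -33/13) → (-56/13, 33/13); (46/13, 9/13) → (46/13, -9/13)
T3 rotate counter-clockwise with cos θ = 8/17, sin θ = 15/17: (-41/13, -3/13) → (-283/221, -639/221); (5, 1) → (25/17, 83/17); (-56/13, 33/13) → (-943/221, -576/221); (46/13, -9/13) → (503/221, 618/221)

image vertices: (-283/221, -639/221), (25/17, 83/17), (-943/221, -576/221), (503/221, 618/221)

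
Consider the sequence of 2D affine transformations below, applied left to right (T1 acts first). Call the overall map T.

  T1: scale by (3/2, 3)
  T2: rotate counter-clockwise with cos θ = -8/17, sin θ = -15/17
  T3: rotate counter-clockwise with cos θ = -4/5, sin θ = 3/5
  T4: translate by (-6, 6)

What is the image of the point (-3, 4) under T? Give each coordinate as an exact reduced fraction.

T1 scale by (3/2, 3): (-3, 4) → (-9/2, 12)
T2 rotate counter-clockwise with cos θ = -8/17, sin θ = -15/17: (-9/2, 12) → (216/17, -57/34)
T3 rotate counter-clockwise with cos θ = -4/5, sin θ = 3/5: (216/17, -57/34) → (-1557/170, 762/85)
T4 translate by (-6, 6): (-1557/170, 762/85) → (-2577/170, 1272/85)

T(p) = (-2577/170, 1272/85)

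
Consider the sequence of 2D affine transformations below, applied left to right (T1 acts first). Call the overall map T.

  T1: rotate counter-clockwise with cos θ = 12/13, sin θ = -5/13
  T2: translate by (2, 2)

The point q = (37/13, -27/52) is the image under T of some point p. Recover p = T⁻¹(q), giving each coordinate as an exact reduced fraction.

p = (7/4, -2)

T1 = [12/13 5/13 0; -5/13 12/13 0; 0 0 1]
T2·T1 = [12/13 5/13 2; -5/13 12/13 2; 0 0 1]
det M = 1; M⁻¹ = [12/13 -5/13 -14/13; 5/13 12/13 -34/13; 0 0 1]
M⁻¹ · (37/13, -27/52)ᵀ = (7/4, -2)ᵀ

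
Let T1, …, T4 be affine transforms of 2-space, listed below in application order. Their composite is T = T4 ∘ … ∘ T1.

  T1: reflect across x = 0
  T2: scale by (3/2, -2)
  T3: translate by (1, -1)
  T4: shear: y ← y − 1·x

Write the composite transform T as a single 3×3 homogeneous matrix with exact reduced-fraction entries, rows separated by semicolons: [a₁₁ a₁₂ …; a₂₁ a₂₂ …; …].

T1 = [-1 0 0; 0 1 0; 0 0 1]
T2·T1 = [-3/2 0 0; 0 -2 0; 0 0 1]
T3·…·T1 = [-3/2 0 1; 0 -2 -1; 0 0 1]
T4·…·T1 = [-3/2 0 1; 3/2 -2 -2; 0 0 1]

T = [-3/2 0 1; 3/2 -2 -2; 0 0 1]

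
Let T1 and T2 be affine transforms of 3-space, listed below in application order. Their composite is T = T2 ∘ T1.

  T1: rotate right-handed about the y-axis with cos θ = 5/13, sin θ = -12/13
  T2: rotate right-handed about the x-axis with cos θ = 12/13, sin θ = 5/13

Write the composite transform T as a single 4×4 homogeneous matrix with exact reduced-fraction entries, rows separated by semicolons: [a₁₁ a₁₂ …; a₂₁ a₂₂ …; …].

T1 = [5/13 0 -12/13 0; 0 1 0 0; 12/13 0 5/13 0; 0 0 0 1]
T2·T1 = [5/13 0 -12/13 0; -60/169 12/13 -25/169 0; 144/169 5/13 60/169 0; 0 0 0 1]

T = [5/13 0 -12/13 0; -60/169 12/13 -25/169 0; 144/169 5/13 60/169 0; 0 0 0 1]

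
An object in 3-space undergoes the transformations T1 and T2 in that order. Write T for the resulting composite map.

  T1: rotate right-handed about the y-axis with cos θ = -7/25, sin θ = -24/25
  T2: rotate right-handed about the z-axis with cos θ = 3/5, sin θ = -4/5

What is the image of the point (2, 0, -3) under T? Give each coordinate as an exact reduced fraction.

T1 rotate right-handed about the y-axis with cos θ = -7/25, sin θ = -24/25: (2, 0, -3) → (58/25, 0, 69/25)
T2 rotate right-handed about the z-axis with cos θ = 3/5, sin θ = -4/5: (58/25, 0, 69/25) → (174/125, -232/125, 69/25)

T(p) = (174/125, -232/125, 69/25)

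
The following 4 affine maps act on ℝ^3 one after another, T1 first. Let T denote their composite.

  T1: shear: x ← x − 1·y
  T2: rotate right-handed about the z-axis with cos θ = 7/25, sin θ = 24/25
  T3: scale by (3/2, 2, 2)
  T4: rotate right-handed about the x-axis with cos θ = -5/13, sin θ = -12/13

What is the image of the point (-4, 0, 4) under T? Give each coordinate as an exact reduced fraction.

T1 shear: x ← x − 1·y: (-4, 0, 4) → (-4, 0, 4)
T2 rotate right-handed about the z-axis with cos θ = 7/25, sin θ = 24/25: (-4, 0, 4) → (-28/25, -96/25, 4)
T3 scale by (3/2, 2, 2): (-28/25, -96/25, 4) → (-42/25, -192/25, 8)
T4 rotate right-handed about the x-axis with cos θ = -5/13, sin θ = -12/13: (-42/25, -192/25, 8) → (-42/25, 672/65, 1304/325)

T(p) = (-42/25, 672/65, 1304/325)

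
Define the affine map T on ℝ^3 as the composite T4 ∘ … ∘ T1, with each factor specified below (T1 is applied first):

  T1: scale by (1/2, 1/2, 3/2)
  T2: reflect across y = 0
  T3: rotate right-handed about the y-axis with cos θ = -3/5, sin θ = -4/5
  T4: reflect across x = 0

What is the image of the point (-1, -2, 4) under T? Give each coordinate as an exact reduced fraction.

T1 scale by (1/2, 1/2, 3/2): (-1, -2, 4) → (-1/2, -1, 6)
T2 reflect across y = 0: (-1/2, -1, 6) → (-1/2, 1, 6)
T3 rotate right-handed about the y-axis with cos θ = -3/5, sin θ = -4/5: (-1/2, 1, 6) → (-9/2, 1, -4)
T4 reflect across x = 0: (-9/2, 1, -4) → (9/2, 1, -4)

T(p) = (9/2, 1, -4)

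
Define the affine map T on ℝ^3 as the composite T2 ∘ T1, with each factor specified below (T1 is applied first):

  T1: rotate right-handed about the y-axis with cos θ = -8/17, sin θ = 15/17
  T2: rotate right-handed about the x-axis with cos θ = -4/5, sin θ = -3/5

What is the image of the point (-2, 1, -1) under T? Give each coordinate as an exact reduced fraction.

T1 rotate right-handed about the y-axis with cos θ = -8/17, sin θ = 15/17: (-2, 1, -1) → (1/17, 1, 38/17)
T2 rotate right-handed about the x-axis with cos θ = -4/5, sin θ = -3/5: (1/17, 1, 38/17) → (1/17, 46/85, -203/85)

T(p) = (1/17, 46/85, -203/85)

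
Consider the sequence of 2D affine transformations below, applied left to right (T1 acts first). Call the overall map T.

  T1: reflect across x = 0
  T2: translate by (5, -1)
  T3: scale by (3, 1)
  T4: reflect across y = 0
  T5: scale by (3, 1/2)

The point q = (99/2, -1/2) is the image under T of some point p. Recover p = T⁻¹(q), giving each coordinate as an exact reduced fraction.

T1 = [-1 0 0; 0 1 0; 0 0 1]
T2·T1 = [-1 0 5; 0 1 -1; 0 0 1]
T3·…·T1 = [-3 0 15; 0 1 -1; 0 0 1]
T4·…·T1 = [-3 0 15; 0 -1 1; 0 0 1]
T5·…·T1 = [-9 0 45; 0 -1/2 1/2; 0 0 1]
det M = 9/2; M⁻¹ = [-1/9 0 5; 0 -2 1; 0 0 1]
M⁻¹ · (99/2, -1/2)ᵀ = (-1/2, 2)ᵀ

p = (-1/2, 2)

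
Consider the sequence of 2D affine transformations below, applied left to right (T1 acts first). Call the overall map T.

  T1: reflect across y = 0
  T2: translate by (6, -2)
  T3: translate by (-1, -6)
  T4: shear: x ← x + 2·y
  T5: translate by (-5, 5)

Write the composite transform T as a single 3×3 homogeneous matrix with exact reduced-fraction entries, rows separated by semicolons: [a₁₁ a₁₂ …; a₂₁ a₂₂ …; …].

T1 = [1 0 0; 0 -1 0; 0 0 1]
T2·T1 = [1 0 6; 0 -1 -2; 0 0 1]
T3·…·T1 = [1 0 5; 0 -1 -8; 0 0 1]
T4·…·T1 = [1 -2 -11; 0 -1 -8; 0 0 1]
T5·…·T1 = [1 -2 -16; 0 -1 -3; 0 0 1]

T = [1 -2 -16; 0 -1 -3; 0 0 1]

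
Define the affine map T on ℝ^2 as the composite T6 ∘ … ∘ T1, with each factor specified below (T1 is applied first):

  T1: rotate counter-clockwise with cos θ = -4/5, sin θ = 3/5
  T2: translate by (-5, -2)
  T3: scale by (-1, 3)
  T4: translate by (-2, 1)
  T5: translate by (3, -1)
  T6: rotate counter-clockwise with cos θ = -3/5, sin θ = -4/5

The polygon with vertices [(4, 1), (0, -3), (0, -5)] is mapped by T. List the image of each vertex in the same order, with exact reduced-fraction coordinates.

image vertices: (-171/25, -178/25), (-39/25, -102/25), (3, -6)

T1 rotate counter-clockwise with cos θ = -4/5, sin θ = 3/5: (4, 1) → (-19/5, 8/5); (0, -3) → (9/5, 12/5); (0, -5) → (3, 4)
T2 translate by (-5, -2): (-19/5, 8/5) → (-44/5, -2/5); (9/5, 12/5) → (-16/5, 2/5); (3, 4) → (-2, 2)
T3 scale by (-1, 3): (-44/5, -2/5) → (44/5, -6/5); (-16/5, 2/5) → (16/5, 6/5); (-2, 2) → (2, 6)
T4 translate by (-2, 1): (44/5, -6/5) → (34/5, -1/5); (16/5, 6/5) → (6/5, 11/5); (2, 6) → (0, 7)
T5 translate by (3, -1): (34/5, -1/5) → (49/5, -6/5); (6/5, 11/5) → (21/5, 6/5); (0, 7) → (3, 6)
T6 rotate counter-clockwise with cos θ = -3/5, sin θ = -4/5: (49/5, -6/5) → (-171/25, -178/25); (21/5, 6/5) → (-39/25, -102/25); (3, 6) → (3, -6)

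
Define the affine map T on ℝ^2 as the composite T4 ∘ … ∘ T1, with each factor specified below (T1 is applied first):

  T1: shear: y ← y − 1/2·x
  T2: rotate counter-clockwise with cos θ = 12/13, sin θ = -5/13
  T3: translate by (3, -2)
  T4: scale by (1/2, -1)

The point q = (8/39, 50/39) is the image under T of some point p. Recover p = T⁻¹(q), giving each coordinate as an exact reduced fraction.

p = (-8/3, -5/3)

T1 = [1 0 0; -1/2 1 0; 0 0 1]
T2·T1 = [19/26 5/13 0; -11/13 12/13 0; 0 0 1]
T3·…·T1 = [19/26 5/13 3; -11/13 12/13 -2; 0 0 1]
T4·…·T1 = [19/52 5/26 3/2; 11/13 -12/13 2; 0 0 1]
det M = -1/2; M⁻¹ = [24/13 5/13 -46/13; 22/13 -19/26 -14/13; 0 0 1]
M⁻¹ · (8/39, 50/39)ᵀ = (-8/3, -5/3)ᵀ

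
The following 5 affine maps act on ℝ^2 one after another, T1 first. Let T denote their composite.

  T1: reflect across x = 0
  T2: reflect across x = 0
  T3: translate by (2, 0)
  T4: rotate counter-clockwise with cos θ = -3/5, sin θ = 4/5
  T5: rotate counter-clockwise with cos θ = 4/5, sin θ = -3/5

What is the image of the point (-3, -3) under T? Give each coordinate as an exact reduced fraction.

T(p) = (3, -1)

T1 reflect across x = 0: (-3, -3) → (3, -3)
T2 reflect across x = 0: (3, -3) → (-3, -3)
T3 translate by (2, 0): (-3, -3) → (-1, -3)
T4 rotate counter-clockwise with cos θ = -3/5, sin θ = 4/5: (-1, -3) → (3, 1)
T5 rotate counter-clockwise with cos θ = 4/5, sin θ = -3/5: (3, 1) → (3, -1)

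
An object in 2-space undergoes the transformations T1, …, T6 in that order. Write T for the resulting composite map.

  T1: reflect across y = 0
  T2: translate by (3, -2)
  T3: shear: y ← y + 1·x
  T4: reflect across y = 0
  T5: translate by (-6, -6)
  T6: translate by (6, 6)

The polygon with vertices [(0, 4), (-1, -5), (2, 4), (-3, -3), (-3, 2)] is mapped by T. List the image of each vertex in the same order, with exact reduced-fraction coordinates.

image vertices: (3, 3), (2, -5), (5, 1), (0, -1), (0, 4)

T1 reflect across y = 0: (0, 4) → (0, -4); (-1, -5) → (-1, 5); (2, 4) → (2, -4); (-3, -3) → (-3, 3); (-3, 2) → (-3, -2)
T2 translate by (3, -2): (0, -4) → (3, -6); (-1, 5) → (2, 3); (2, -4) → (5, -6); (-3, 3) → (0, 1); (-3, -2) → (0, -4)
T3 shear: y ← y + 1·x: (3, -6) → (3, -3); (2, 3) → (2, 5); (5, -6) → (5, -1); (0, 1) → (0, 1); (0, -4) → (0, -4)
T4 reflect across y = 0: (3, -3) → (3, 3); (2, 5) → (2, -5); (5, -1) → (5, 1); (0, 1) → (0, -1); (0, -4) → (0, 4)
T5 translate by (-6, -6): (3, 3) → (-3, -3); (2, -5) → (-4, -11); (5, 1) → (-1, -5); (0, -1) → (-6, -7); (0, 4) → (-6, -2)
T6 translate by (6, 6): (-3, -3) → (3, 3); (-4, -11) → (2, -5); (-1, -5) → (5, 1); (-6, -7) → (0, -1); (-6, -2) → (0, 4)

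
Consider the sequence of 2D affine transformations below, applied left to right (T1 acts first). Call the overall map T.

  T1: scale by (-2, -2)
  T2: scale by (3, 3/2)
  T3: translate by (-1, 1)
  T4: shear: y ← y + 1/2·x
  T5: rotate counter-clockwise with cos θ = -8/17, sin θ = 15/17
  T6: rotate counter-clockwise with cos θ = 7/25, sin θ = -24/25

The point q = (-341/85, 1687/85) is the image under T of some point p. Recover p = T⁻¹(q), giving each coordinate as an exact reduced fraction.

p = (-2, -7/2)

T1 = [-2 0 0; 0 -2 0; 0 0 1]
T2·T1 = [-6 0 0; 0 -3 0; 0 0 1]
T3·…·T1 = [-6 0 -1; 0 -3 1; 0 0 1]
T4·…·T1 = [-6 0 -1; -3 -3 1/2; 0 0 1]
T5·…·T1 = [93/17 45/17 1/34; -66/17 24/17 -19/17; 0 0 1]
T6·…·T1 = [-933/425 891/425 -181/170; -2694/425 -912/425 -29/85; 0 0 1]
det M = 18; M⁻¹ = [-152/1275 -99/850 -1/6; 449/1275 -311/2550 1/3; 0 0 1]
M⁻¹ · (-341/85, 1687/85)ᵀ = (-2, -7/2)ᵀ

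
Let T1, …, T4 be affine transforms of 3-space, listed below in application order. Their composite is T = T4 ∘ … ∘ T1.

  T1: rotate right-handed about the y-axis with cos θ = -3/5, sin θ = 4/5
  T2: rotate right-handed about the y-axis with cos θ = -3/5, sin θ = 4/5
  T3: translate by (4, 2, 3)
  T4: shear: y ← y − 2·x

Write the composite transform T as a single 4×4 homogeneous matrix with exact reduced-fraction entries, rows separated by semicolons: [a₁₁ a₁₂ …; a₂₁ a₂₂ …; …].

T = [-7/25 0 -24/25 4; 14/25 1 48/25 -6; 24/25 0 -7/25 3; 0 0 0 1]

T1 = [-3/5 0 4/5 0; 0 1 0 0; -4/5 0 -3/5 0; 0 0 0 1]
T2·T1 = [-7/25 0 -24/25 0; 0 1 0 0; 24/25 0 -7/25 0; 0 0 0 1]
T3·…·T1 = [-7/25 0 -24/25 4; 0 1 0 2; 24/25 0 -7/25 3; 0 0 0 1]
T4·…·T1 = [-7/25 0 -24/25 4; 14/25 1 48/25 -6; 24/25 0 -7/25 3; 0 0 0 1]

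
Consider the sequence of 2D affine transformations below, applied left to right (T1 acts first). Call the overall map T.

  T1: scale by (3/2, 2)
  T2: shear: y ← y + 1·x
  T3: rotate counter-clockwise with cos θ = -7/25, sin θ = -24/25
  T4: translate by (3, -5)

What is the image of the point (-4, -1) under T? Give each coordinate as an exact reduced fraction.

T(p) = (-3, 3)

T1 scale by (3/2, 2): (-4, -1) → (-6, -2)
T2 shear: y ← y + 1·x: (-6, -2) → (-6, -8)
T3 rotate counter-clockwise with cos θ = -7/25, sin θ = -24/25: (-6, -8) → (-6, 8)
T4 translate by (3, -5): (-6, 8) → (-3, 3)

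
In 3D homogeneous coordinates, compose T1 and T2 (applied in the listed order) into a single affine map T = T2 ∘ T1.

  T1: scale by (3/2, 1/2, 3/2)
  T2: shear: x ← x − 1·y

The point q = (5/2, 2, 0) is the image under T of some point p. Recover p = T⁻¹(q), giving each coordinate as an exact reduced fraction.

T1 = [3/2 0 0 0; 0 1/2 0 0; 0 0 3/2 0; 0 0 0 1]
T2·T1 = [3/2 -1/2 0 0; 0 1/2 0 0; 0 0 3/2 0; 0 0 0 1]
det M = 9/8; M⁻¹ = [2/3 2/3 0 0; 0 2 0 0; 0 0 2/3 0; 0 0 0 1]
M⁻¹ · (5/2, 2, 0)ᵀ = (3, 4, 0)ᵀ

p = (3, 4, 0)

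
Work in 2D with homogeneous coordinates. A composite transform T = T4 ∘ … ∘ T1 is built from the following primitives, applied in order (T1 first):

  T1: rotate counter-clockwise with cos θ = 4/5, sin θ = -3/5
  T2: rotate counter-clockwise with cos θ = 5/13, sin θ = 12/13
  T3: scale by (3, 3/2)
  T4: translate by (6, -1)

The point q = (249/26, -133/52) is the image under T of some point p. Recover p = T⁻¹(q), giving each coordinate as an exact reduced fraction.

T1 = [4/5 3/5 0; -3/5 4/5 0; 0 0 1]
T2·T1 = [56/65 -33/65 0; 33/65 56/65 0; 0 0 1]
T3·…·T1 = [168/65 -99/65 0; 99/130 84/65 0; 0 0 1]
T4·…·T1 = [168/65 -99/65 6; 99/130 84/65 -1; 0 0 1]
det M = 9/2; M⁻¹ = [56/195 22/65 -18/13; -11/65 112/195 62/39; 0 0 1]
M⁻¹ · (249/26, -133/52)ᵀ = (1/2, -3/2)ᵀ

p = (1/2, -3/2)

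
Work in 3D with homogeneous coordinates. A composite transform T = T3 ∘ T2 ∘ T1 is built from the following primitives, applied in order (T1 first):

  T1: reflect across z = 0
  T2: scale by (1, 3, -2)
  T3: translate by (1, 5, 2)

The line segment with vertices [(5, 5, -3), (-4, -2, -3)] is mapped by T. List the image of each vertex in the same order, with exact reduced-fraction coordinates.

T1 reflect across z = 0: (5, 5, -3) → (5, 5, 3); (-4, -2, -3) → (-4, -2, 3)
T2 scale by (1, 3, -2): (5, 5, 3) → (5, 15, -6); (-4, -2, 3) → (-4, -6, -6)
T3 translate by (1, 5, 2): (5, 15, -6) → (6, 20, -4); (-4, -6, -6) → (-3, -1, -4)

image vertices: (6, 20, -4), (-3, -1, -4)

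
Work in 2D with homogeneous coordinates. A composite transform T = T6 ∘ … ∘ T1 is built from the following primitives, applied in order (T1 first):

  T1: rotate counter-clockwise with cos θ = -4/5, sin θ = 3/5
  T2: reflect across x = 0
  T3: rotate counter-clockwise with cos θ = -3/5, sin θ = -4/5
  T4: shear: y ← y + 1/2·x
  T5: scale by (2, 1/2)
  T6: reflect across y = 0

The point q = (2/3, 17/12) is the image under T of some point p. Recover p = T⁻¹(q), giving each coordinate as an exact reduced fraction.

p = (3, -1/3)

T1 = [-4/5 -3/5 0; 3/5 -4/5 0; 0 0 1]
T2·T1 = [4/5 3/5 0; 3/5 -4/5 0; 0 0 1]
T3·…·T1 = [0 -1 0; -1 0 0; 0 0 1]
T4·…·T1 = [0 -1 0; -1 -1/2 0; 0 0 1]
T5·…·T1 = [0 -2 0; -1/2 -1/4 0; 0 0 1]
T6·…·T1 = [0 -2 0; 1/2 1/4 0; 0 0 1]
det M = 1; M⁻¹ = [1/4 2 0; -1/2 0 0; 0 0 1]
M⁻¹ · (2/3, 17/12)ᵀ = (3, -1/3)ᵀ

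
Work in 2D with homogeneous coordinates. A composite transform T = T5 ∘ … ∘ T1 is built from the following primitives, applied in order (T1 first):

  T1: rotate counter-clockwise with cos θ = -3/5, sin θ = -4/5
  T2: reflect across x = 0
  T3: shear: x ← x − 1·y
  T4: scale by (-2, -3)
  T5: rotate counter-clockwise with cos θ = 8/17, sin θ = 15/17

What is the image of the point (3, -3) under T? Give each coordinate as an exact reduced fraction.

T1 rotate counter-clockwise with cos θ = -3/5, sin θ = -4/5: (3, -3) → (-21/5, -3/5)
T2 reflect across x = 0: (-21/5, -3/5) → (21/5, -3/5)
T3 shear: x ← x − 1·y: (21/5, -3/5) → (24/5, -3/5)
T4 scale by (-2, -3): (24/5, -3/5) → (-48/5, 9/5)
T5 rotate counter-clockwise with cos θ = 8/17, sin θ = 15/17: (-48/5, 9/5) → (-519/85, -648/85)

T(p) = (-519/85, -648/85)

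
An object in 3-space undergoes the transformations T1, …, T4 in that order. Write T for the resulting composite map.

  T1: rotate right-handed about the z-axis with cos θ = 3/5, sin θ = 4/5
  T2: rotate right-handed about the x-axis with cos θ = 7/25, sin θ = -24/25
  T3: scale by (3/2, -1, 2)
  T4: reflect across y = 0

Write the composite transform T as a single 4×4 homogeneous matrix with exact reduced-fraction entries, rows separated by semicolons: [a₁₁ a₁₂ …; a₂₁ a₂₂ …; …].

T = [9/10 -6/5 0 0; 28/125 21/125 24/25 0; -192/125 -144/125 14/25 0; 0 0 0 1]

T1 = [3/5 -4/5 0 0; 4/5 3/5 0 0; 0 0 1 0; 0 0 0 1]
T2·T1 = [3/5 -4/5 0 0; 28/125 21/125 24/25 0; -96/125 -72/125 7/25 0; 0 0 0 1]
T3·…·T1 = [9/10 -6/5 0 0; -28/125 -21/125 -24/25 0; -192/125 -144/125 14/25 0; 0 0 0 1]
T4·…·T1 = [9/10 -6/5 0 0; 28/125 21/125 24/25 0; -192/125 -144/125 14/25 0; 0 0 0 1]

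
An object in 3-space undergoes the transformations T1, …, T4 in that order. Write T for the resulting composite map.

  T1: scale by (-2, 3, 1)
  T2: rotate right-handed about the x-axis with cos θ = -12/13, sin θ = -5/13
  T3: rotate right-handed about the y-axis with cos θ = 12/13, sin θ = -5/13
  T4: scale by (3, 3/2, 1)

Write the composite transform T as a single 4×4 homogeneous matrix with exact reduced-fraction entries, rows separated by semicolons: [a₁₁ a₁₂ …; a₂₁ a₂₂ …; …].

T = [-72/13 225/169 180/169 0; 0 -54/13 15/26 0; -10/13 -180/169 -144/169 0; 0 0 0 1]

T1 = [-2 0 0 0; 0 3 0 0; 0 0 1 0; 0 0 0 1]
T2·T1 = [-2 0 0 0; 0 -36/13 5/13 0; 0 -15/13 -12/13 0; 0 0 0 1]
T3·…·T1 = [-24/13 75/169 60/169 0; 0 -36/13 5/13 0; -10/13 -180/169 -144/169 0; 0 0 0 1]
T4·…·T1 = [-72/13 225/169 180/169 0; 0 -54/13 15/26 0; -10/13 -180/169 -144/169 0; 0 0 0 1]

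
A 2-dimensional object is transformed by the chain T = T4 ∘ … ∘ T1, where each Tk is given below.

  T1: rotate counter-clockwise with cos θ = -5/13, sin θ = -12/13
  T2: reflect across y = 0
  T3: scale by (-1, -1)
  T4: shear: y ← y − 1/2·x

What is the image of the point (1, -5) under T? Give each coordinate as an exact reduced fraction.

T1 rotate counter-clockwise with cos θ = -5/13, sin θ = -12/13: (1, -5) → (-5, 1)
T2 reflect across y = 0: (-5, 1) → (-5, -1)
T3 scale by (-1, -1): (-5, -1) → (5, 1)
T4 shear: y ← y − 1/2·x: (5, 1) → (5, -3/2)

T(p) = (5, -3/2)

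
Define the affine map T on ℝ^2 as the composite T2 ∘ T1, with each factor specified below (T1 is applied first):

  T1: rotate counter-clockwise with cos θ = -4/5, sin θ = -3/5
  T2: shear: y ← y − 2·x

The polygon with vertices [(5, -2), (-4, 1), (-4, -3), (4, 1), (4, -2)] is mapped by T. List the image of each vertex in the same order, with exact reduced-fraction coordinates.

image vertices: (-26/5, 9), (19/5, -6), (7/5, 2), (-13/5, 2), (-22/5, 8)

T1 rotate counter-clockwise with cos θ = -4/5, sin θ = -3/5: (5, -2) → (-26/5, -7/5); (-4, 1) → (19/5, 8/5); (-4, -3) → (7/5, 24/5); (4, 1) → (-13/5, -16/5); (4, -2) → (-22/5, -4/5)
T2 shear: y ← y − 2·x: (-26/5, -7/5) → (-26/5, 9); (19/5, 8/5) → (19/5, -6); (7/5, 24/5) → (7/5, 2); (-13/5, -16/5) → (-13/5, 2); (-22/5, -4/5) → (-22/5, 8)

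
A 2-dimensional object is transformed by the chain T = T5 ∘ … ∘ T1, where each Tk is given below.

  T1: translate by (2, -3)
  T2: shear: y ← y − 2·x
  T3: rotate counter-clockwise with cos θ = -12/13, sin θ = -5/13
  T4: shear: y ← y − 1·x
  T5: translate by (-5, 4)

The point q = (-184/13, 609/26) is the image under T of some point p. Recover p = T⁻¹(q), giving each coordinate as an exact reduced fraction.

p = (5/2, -1)

T1 = [1 0 2; 0 1 -3; 0 0 1]
T2·T1 = [1 0 2; -2 1 -7; 0 0 1]
T3·…·T1 = [-22/13 5/13 -59/13; 19/13 -12/13 74/13; 0 0 1]
T4·…·T1 = [-22/13 5/13 -59/13; 41/13 -17/13 133/13; 0 0 1]
T5·…·T1 = [-22/13 5/13 -124/13; 41/13 -17/13 185/13; 0 0 1]
det M = 1; M⁻¹ = [-17/13 -5/13 -7; -41/13 -22/13 -6; 0 0 1]
M⁻¹ · (-184/13, 609/26)ᵀ = (5/2, -1)ᵀ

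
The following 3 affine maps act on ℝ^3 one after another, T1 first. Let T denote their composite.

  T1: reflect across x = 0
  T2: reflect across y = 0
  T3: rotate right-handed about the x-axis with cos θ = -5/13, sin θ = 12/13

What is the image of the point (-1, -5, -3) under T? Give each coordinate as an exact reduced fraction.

T(p) = (1, 11/13, 75/13)

T1 reflect across x = 0: (-1, -5, -3) → (1, -5, -3)
T2 reflect across y = 0: (1, -5, -3) → (1, 5, -3)
T3 rotate right-handed about the x-axis with cos θ = -5/13, sin θ = 12/13: (1, 5, -3) → (1, 11/13, 75/13)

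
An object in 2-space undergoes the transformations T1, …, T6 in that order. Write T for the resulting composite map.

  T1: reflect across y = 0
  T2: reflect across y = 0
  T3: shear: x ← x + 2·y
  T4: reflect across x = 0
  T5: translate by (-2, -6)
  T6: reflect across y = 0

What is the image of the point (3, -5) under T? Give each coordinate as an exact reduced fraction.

T1 reflect across y = 0: (3, -5) → (3, 5)
T2 reflect across y = 0: (3, 5) → (3, -5)
T3 shear: x ← x + 2·y: (3, -5) → (-7, -5)
T4 reflect across x = 0: (-7, -5) → (7, -5)
T5 translate by (-2, -6): (7, -5) → (5, -11)
T6 reflect across y = 0: (5, -11) → (5, 11)

T(p) = (5, 11)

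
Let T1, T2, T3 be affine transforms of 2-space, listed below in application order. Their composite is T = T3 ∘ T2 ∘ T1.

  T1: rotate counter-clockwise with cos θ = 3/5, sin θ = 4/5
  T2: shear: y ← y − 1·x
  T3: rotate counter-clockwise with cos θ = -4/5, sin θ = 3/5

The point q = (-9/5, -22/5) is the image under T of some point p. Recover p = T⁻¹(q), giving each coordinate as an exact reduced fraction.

p = (2, 3)

T1 = [3/5 -4/5 0; 4/5 3/5 0; 0 0 1]
T2·T1 = [3/5 -4/5 0; 1/5 7/5 0; 0 0 1]
T3·…·T1 = [-3/5 -1/5 0; 1/5 -8/5 0; 0 0 1]
det M = 1; M⁻¹ = [-8/5 1/5 0; -1/5 -3/5 0; 0 0 1]
M⁻¹ · (-9/5, -22/5)ᵀ = (2, 3)ᵀ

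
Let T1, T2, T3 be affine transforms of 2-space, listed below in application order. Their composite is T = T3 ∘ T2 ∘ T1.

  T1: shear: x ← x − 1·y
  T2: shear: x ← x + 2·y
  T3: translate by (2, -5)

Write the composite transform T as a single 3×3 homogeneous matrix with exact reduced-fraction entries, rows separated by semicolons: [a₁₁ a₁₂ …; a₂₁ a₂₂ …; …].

T1 = [1 -1 0; 0 1 0; 0 0 1]
T2·T1 = [1 1 0; 0 1 0; 0 0 1]
T3·…·T1 = [1 1 2; 0 1 -5; 0 0 1]

T = [1 1 2; 0 1 -5; 0 0 1]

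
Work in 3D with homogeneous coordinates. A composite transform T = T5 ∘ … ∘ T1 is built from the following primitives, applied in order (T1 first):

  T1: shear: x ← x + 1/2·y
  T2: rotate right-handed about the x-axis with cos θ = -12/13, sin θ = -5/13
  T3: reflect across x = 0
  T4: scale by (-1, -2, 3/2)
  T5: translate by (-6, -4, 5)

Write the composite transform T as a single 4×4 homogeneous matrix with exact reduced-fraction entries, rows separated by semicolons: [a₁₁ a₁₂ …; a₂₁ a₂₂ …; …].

T = [1 1/2 0 -6; 0 24/13 -10/13 -4; 0 -15/26 -18/13 5; 0 0 0 1]

T1 = [1 1/2 0 0; 0 1 0 0; 0 0 1 0; 0 0 0 1]
T2·T1 = [1 1/2 0 0; 0 -12/13 5/13 0; 0 -5/13 -12/13 0; 0 0 0 1]
T3·…·T1 = [-1 -1/2 0 0; 0 -12/13 5/13 0; 0 -5/13 -12/13 0; 0 0 0 1]
T4·…·T1 = [1 1/2 0 0; 0 24/13 -10/13 0; 0 -15/26 -18/13 0; 0 0 0 1]
T5·…·T1 = [1 1/2 0 -6; 0 24/13 -10/13 -4; 0 -15/26 -18/13 5; 0 0 0 1]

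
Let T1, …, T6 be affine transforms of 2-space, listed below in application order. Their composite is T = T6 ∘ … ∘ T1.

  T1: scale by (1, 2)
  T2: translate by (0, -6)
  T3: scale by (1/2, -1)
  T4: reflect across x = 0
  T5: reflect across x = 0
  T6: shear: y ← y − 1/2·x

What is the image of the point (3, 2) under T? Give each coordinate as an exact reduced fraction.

T(p) = (3/2, 5/4)

T1 scale by (1, 2): (3, 2) → (3, 4)
T2 translate by (0, -6): (3, 4) → (3, -2)
T3 scale by (1/2, -1): (3, -2) → (3/2, 2)
T4 reflect across x = 0: (3/2, 2) → (-3/2, 2)
T5 reflect across x = 0: (-3/2, 2) → (3/2, 2)
T6 shear: y ← y − 1/2·x: (3/2, 2) → (3/2, 5/4)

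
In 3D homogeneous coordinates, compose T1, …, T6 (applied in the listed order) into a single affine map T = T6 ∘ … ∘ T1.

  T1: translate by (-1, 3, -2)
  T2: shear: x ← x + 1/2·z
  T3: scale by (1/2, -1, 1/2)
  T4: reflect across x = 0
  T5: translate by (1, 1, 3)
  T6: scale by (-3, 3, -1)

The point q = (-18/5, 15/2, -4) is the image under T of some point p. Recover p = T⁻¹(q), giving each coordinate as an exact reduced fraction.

T1 = [1 0 0 -1; 0 1 0 3; 0 0 1 -2; 0 0 0 1]
T2·T1 = [1 0 1/2 -2; 0 1 0 3; 0 0 1 -2; 0 0 0 1]
T3·…·T1 = [1/2 0 1/4 -1; 0 -1 0 -3; 0 0 1/2 -1; 0 0 0 1]
T4·…·T1 = [-1/2 0 -1/4 1; 0 -1 0 -3; 0 0 1/2 -1; 0 0 0 1]
T5·…·T1 = [-1/2 0 -1/4 2; 0 -1 0 -2; 0 0 1/2 2; 0 0 0 1]
T6·…·T1 = [3/2 0 3/4 -6; 0 -3 0 -6; 0 0 -1/2 -2; 0 0 0 1]
det M = 9/4; M⁻¹ = [2/3 0 1 6; 0 -1/3 0 -2; 0 0 -2 -4; 0 0 0 1]
M⁻¹ · (-18/5, 15/2, -4)ᵀ = (-2/5, -9/2, 4)ᵀ

p = (-2/5, -9/2, 4)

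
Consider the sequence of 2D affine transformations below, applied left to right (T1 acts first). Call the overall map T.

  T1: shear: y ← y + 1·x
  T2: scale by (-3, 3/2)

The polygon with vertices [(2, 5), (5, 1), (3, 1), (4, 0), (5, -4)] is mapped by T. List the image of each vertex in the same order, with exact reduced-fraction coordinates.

image vertices: (-6, 21/2), (-15, 9), (-9, 6), (-12, 6), (-15, 3/2)

T1 shear: y ← y + 1·x: (2, 5) → (2, 7); (5, 1) → (5, 6); (3, 1) → (3, 4); (4, 0) → (4, 4); (5, -4) → (5, 1)
T2 scale by (-3, 3/2): (2, 7) → (-6, 21/2); (5, 6) → (-15, 9); (3, 4) → (-9, 6); (4, 4) → (-12, 6); (5, 1) → (-15, 3/2)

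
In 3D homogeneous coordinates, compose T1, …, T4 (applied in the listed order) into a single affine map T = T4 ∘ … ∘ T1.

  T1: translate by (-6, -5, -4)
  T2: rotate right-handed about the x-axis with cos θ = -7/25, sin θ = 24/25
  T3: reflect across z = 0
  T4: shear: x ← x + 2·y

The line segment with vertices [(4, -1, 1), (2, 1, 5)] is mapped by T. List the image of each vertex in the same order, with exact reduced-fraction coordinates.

T1 translate by (-6, -5, -4): (4, -1, 1) → (-2, -6, -3); (2, 1, 5) → (-4, -4, 1)
T2 rotate right-handed about the x-axis with cos θ = -7/25, sin θ = 24/25: (-2, -6, -3) → (-2, 114/25, -123/25); (-4, -4, 1) → (-4, 4/25, -103/25)
T3 reflect across z = 0: (-2, 114/25, -123/25) → (-2, 114/25, 123/25); (-4, 4/25, -103/25) → (-4, 4/25, 103/25)
T4 shear: x ← x + 2·y: (-2, 114/25, 123/25) → (178/25, 114/25, 123/25); (-4, 4/25, 103/25) → (-92/25, 4/25, 103/25)

image vertices: (178/25, 114/25, 123/25), (-92/25, 4/25, 103/25)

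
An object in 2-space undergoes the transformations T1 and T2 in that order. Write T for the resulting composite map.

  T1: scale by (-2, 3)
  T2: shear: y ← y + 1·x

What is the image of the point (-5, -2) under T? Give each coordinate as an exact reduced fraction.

T(p) = (10, 4)

T1 scale by (-2, 3): (-5, -2) → (10, -6)
T2 shear: y ← y + 1·x: (10, -6) → (10, 4)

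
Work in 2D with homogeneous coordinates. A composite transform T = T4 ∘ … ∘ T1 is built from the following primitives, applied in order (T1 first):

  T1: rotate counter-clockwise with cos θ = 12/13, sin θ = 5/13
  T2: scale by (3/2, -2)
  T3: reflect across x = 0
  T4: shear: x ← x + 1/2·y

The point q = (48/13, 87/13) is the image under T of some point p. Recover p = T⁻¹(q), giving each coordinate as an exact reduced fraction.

T1 = [12/13 -5/13 0; 5/13 12/13 0; 0 0 1]
T2·T1 = [18/13 -15/26 0; -10/13 -24/13 0; 0 0 1]
T3·…·T1 = [-18/13 15/26 0; -10/13 -24/13 0; 0 0 1]
T4·…·T1 = [-23/13 -9/26 0; -10/13 -24/13 0; 0 0 1]
det M = 3; M⁻¹ = [-8/13 3/26 0; 10/39 -23/39 0; 0 0 1]
M⁻¹ · (48/13, 87/13)ᵀ = (-3/2, -3)ᵀ

p = (-3/2, -3)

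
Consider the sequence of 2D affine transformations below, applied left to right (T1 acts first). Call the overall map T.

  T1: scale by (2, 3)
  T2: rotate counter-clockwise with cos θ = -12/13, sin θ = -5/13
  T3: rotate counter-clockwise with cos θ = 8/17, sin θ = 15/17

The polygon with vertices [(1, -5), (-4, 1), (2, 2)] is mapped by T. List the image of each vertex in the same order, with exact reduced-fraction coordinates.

T1 scale by (2, 3): (1, -5) → (2, -15); (-4, 1) → (-8, 3); (2, 2) → (4, 6)
T2 rotate counter-clockwise with cos θ = -12/13, sin θ = -5/13: (2, -15) → (-99/13, 170/13); (-8, 3) → (111/13, 4/13); (4, 6) → (-18/13, -92/13)
T3 rotate counter-clockwise with cos θ = 8/17, sin θ = 15/17: (-99/13, 170/13) → (-3342/221, -125/221); (111/13, 4/13) → (828/221, 1697/221); (-18/13, -92/13) → (1236/221, -1006/221)

image vertices: (-3342/221, -125/221), (828/221, 1697/221), (1236/221, -1006/221)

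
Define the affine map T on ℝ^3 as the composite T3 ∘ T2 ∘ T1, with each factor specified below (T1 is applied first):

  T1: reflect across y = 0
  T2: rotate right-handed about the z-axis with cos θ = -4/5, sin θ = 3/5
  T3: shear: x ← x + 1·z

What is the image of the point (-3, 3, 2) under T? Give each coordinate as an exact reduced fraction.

T1 reflect across y = 0: (-3, 3, 2) → (-3, -3, 2)
T2 rotate right-handed about the z-axis with cos θ = -4/5, sin θ = 3/5: (-3, -3, 2) → (21/5, 3/5, 2)
T3 shear: x ← x + 1·z: (21/5, 3/5, 2) → (31/5, 3/5, 2)

T(p) = (31/5, 3/5, 2)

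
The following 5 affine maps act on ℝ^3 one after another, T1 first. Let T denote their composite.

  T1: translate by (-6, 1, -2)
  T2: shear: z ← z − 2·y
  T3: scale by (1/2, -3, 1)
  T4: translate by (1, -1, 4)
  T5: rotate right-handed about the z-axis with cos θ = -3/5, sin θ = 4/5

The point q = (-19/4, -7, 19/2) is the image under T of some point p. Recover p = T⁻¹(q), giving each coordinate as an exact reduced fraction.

T1 = [1 0 0 -6; 0 1 0 1; 0 0 1 -2; 0 0 0 1]
T2·T1 = [1 0 0 -6; 0 1 0 1; 0 -2 1 -4; 0 0 0 1]
T3·…·T1 = [1/2 0 0 -3; 0 -3 0 -3; 0 -2 1 -4; 0 0 0 1]
T4·…·T1 = [1/2 0 0 -2; 0 -3 0 -4; 0 -2 1 0; 0 0 0 1]
T5·…·T1 = [-3/10 12/5 0 22/5; 2/5 9/5 0 4/5; 0 -2 1 0; 0 0 0 1]
det M = -3/2; M⁻¹ = [-6/5 8/5 0 4; 4/15 1/5 0 -4/3; 8/15 2/5 1 -8/3; 0 0 0 1]
M⁻¹ · (-19/4, -7, 19/2)ᵀ = (-3/2, -4, 3/2)ᵀ

p = (-3/2, -4, 3/2)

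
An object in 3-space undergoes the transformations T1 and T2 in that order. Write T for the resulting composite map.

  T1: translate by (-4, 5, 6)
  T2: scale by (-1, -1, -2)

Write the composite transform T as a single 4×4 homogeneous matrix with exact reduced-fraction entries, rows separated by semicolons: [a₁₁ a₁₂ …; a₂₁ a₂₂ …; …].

T1 = [1 0 0 -4; 0 1 0 5; 0 0 1 6; 0 0 0 1]
T2·T1 = [-1 0 0 4; 0 -1 0 -5; 0 0 -2 -12; 0 0 0 1]

T = [-1 0 0 4; 0 -1 0 -5; 0 0 -2 -12; 0 0 0 1]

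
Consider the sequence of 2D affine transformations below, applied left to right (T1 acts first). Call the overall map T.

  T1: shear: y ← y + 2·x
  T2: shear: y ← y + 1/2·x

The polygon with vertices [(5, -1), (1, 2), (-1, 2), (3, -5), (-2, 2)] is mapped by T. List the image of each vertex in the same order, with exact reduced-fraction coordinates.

T1 shear: y ← y + 2·x: (5, -1) → (5, 9); (1, 2) → (1, 4); (-1, 2) → (-1, 0); (3, -5) → (3, 1); (-2, 2) → (-2, -2)
T2 shear: y ← y + 1/2·x: (5, 9) → (5, 23/2); (1, 4) → (1, 9/2); (-1, 0) → (-1, -1/2); (3, 1) → (3, 5/2); (-2, -2) → (-2, -3)

image vertices: (5, 23/2), (1, 9/2), (-1, -1/2), (3, 5/2), (-2, -3)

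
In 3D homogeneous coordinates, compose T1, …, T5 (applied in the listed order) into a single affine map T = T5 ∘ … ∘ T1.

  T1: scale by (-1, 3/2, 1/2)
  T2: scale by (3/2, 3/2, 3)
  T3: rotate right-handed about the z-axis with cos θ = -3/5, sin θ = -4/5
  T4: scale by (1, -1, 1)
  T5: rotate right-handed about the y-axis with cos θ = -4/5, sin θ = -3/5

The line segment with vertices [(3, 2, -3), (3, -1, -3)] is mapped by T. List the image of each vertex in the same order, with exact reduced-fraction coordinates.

T1 scale by (-1, 3/2, 1/2): (3, 2, -3) → (-3, 3, -3/2); (3, -1, -3) → (-3, -3/2, -3/2)
T2 scale by (3/2, 3/2, 3): (-3, 3, -3/2) → (-9/2, 9/2, -9/2); (-3, -3/2, -3/2) → (-9/2, -9/4, -9/2)
T3 rotate right-handed about the z-axis with cos θ = -3/5, sin θ = -4/5: (-9/2, 9/2, -9/2) → (63/10, 9/10, -9/2); (-9/2, -9/4, -9/2) → (9/10, 99/20, -9/2)
T4 scale by (1, -1, 1): (63/10, 9/10, -9/2) → (63/10, -9/10, -9/2); (9/10, 99/20, -9/2) → (9/10, -99/20, -9/2)
T5 rotate right-handed about the y-axis with cos θ = -4/5, sin θ = -3/5: (63/10, -9/10, -9/2) → (-117/50, -9/10, 369/50); (9/10, -99/20, -9/2) → (99/50, -99/20, 207/50)

image vertices: (-117/50, -9/10, 369/50), (99/50, -99/20, 207/50)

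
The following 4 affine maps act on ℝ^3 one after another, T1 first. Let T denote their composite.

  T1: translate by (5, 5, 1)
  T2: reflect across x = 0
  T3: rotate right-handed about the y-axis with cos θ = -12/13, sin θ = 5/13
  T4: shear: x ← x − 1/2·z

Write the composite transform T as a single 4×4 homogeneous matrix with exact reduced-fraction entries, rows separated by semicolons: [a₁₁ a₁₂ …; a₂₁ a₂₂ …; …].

T1 = [1 0 0 5; 0 1 0 5; 0 0 1 1; 0 0 0 1]
T2·T1 = [-1 0 0 -5; 0 1 0 5; 0 0 1 1; 0 0 0 1]
T3·…·T1 = [12/13 0 5/13 5; 0 1 0 5; 5/13 0 -12/13 1; 0 0 0 1]
T4·…·T1 = [19/26 0 11/13 9/2; 0 1 0 5; 5/13 0 -12/13 1; 0 0 0 1]

T = [19/26 0 11/13 9/2; 0 1 0 5; 5/13 0 -12/13 1; 0 0 0 1]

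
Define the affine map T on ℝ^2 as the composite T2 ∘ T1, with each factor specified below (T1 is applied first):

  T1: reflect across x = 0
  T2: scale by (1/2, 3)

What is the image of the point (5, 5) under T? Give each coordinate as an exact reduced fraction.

T1 reflect across x = 0: (5, 5) → (-5, 5)
T2 scale by (1/2, 3): (-5, 5) → (-5/2, 15)

T(p) = (-5/2, 15)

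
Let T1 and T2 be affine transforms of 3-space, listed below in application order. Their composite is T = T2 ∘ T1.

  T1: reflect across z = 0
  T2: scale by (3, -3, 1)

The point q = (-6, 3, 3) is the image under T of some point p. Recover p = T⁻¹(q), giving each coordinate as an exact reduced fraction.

p = (-2, -1, -3)

T1 = [1 0 0 0; 0 1 0 0; 0 0 -1 0; 0 0 0 1]
T2·T1 = [3 0 0 0; 0 -3 0 0; 0 0 -1 0; 0 0 0 1]
det M = 9; M⁻¹ = [1/3 0 0 0; 0 -1/3 0 0; 0 0 -1 0; 0 0 0 1]
M⁻¹ · (-6, 3, 3)ᵀ = (-2, -1, -3)ᵀ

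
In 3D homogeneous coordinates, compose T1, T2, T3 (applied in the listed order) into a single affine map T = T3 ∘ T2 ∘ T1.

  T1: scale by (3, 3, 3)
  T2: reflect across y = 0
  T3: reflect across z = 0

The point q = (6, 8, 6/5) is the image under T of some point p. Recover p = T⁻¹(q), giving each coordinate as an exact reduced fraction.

p = (2, -8/3, -2/5)

T1 = [3 0 0 0; 0 3 0 0; 0 0 3 0; 0 0 0 1]
T2·T1 = [3 0 0 0; 0 -3 0 0; 0 0 3 0; 0 0 0 1]
T3·…·T1 = [3 0 0 0; 0 -3 0 0; 0 0 -3 0; 0 0 0 1]
det M = 27; M⁻¹ = [1/3 0 0 0; 0 -1/3 0 0; 0 0 -1/3 0; 0 0 0 1]
M⁻¹ · (6, 8, 6/5)ᵀ = (2, -8/3, -2/5)ᵀ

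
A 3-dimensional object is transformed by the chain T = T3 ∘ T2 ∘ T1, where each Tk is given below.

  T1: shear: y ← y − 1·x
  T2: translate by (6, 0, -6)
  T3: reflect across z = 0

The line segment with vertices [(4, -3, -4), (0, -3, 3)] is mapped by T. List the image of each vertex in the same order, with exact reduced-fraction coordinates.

image vertices: (10, -7, 10), (6, -3, 3)

T1 shear: y ← y − 1·x: (4, -3, -4) → (4, -7, -4); (0, -3, 3) → (0, -3, 3)
T2 translate by (6, 0, -6): (4, -7, -4) → (10, -7, -10); (0, -3, 3) → (6, -3, -3)
T3 reflect across z = 0: (10, -7, -10) → (10, -7, 10); (6, -3, -3) → (6, -3, 3)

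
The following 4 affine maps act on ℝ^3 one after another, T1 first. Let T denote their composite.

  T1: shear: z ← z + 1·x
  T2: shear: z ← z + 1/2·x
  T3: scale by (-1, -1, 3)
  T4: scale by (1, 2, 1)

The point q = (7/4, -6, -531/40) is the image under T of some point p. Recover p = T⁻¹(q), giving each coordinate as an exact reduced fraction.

p = (-7/4, 3, -9/5)

T1 = [1 0 0 0; 0 1 0 0; 1 0 1 0; 0 0 0 1]
T2·T1 = [1 0 0 0; 0 1 0 0; 3/2 0 1 0; 0 0 0 1]
T3·…·T1 = [-1 0 0 0; 0 -1 0 0; 9/2 0 3 0; 0 0 0 1]
T4·…·T1 = [-1 0 0 0; 0 -2 0 0; 9/2 0 3 0; 0 0 0 1]
det M = 6; M⁻¹ = [-1 0 0 0; 0 -1/2 0 0; 3/2 0 1/3 0; 0 0 0 1]
M⁻¹ · (7/4, -6, -531/40)ᵀ = (-7/4, 3, -9/5)ᵀ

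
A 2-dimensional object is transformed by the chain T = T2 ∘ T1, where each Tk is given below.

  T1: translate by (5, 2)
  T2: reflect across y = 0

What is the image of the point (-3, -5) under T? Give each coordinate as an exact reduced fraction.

T1 translate by (5, 2): (-3, -5) → (2, -3)
T2 reflect across y = 0: (2, -3) → (2, 3)

T(p) = (2, 3)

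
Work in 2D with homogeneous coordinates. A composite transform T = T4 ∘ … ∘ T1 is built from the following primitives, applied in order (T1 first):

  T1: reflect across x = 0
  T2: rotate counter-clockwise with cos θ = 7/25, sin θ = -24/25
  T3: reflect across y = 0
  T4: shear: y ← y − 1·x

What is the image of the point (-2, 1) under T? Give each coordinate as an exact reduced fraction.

T1 reflect across x = 0: (-2, 1) → (2, 1)
T2 rotate counter-clockwise with cos θ = 7/25, sin θ = -24/25: (2, 1) → (38/25, -41/25)
T3 reflect across y = 0: (38/25, -41/25) → (38/25, 41/25)
T4 shear: y ← y − 1·x: (38/25, 41/25) → (38/25, 3/25)

T(p) = (38/25, 3/25)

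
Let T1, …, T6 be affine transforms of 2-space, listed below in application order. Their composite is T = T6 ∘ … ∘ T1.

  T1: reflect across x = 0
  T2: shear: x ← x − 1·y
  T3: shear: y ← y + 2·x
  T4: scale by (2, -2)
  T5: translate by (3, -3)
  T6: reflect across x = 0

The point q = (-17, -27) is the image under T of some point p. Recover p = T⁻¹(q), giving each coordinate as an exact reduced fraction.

T1 = [-1 0 0; 0 1 0; 0 0 1]
T2·T1 = [-1 -1 0; 0 1 0; 0 0 1]
T3·…·T1 = [-1 -1 0; -2 -1 0; 0 0 1]
T4·…·T1 = [-2 -2 0; 4 2 0; 0 0 1]
T5·…·T1 = [-2 -2 3; 4 2 -3; 0 0 1]
T6·…·T1 = [2 2 -3; 4 2 -3; 0 0 1]
det M = -4; M⁻¹ = [-1/2 1/2 0; 1 -1/2 3/2; 0 0 1]
M⁻¹ · (-17, -27)ᵀ = (-5, -2)ᵀ

p = (-5, -2)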